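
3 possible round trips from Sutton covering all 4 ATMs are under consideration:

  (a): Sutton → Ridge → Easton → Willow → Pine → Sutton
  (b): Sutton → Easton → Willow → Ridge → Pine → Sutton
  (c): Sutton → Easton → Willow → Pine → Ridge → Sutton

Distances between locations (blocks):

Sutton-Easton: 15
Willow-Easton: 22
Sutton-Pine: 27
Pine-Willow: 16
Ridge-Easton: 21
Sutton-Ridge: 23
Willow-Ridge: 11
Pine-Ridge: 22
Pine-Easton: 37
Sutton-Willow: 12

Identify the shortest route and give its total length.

(a): 23 + 21 + 22 + 16 + 27 = 109
(b): 15 + 22 + 11 + 22 + 27 = 97
(c): 15 + 22 + 16 + 22 + 23 = 98

Shortest is (b), total 97 blocks.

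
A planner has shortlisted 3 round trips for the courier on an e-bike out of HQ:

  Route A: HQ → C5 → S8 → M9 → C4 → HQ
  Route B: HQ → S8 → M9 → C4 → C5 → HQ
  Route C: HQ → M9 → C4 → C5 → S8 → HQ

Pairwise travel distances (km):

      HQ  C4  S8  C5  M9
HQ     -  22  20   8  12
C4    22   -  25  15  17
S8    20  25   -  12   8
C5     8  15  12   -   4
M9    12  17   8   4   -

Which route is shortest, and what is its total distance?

Route A: 8 + 12 + 8 + 17 + 22 = 67
Route B: 20 + 8 + 17 + 15 + 8 = 68
Route C: 12 + 17 + 15 + 12 + 20 = 76

67 km — Route A is the shortest.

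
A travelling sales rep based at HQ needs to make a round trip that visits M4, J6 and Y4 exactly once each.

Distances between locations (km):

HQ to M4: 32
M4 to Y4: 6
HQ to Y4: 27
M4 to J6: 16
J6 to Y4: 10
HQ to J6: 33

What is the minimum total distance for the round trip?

With 3 stops there are 3!/2 = 3 distinct round trips (a route and its reverse cost the same).
HQ - M4 - J6 - Y4 - HQ: 32+16+10+27 = 85
HQ - M4 - Y4 - J6 - HQ: 32+6+10+33 = 81
HQ - J6 - M4 - Y4 - HQ: 33+16+6+27 = 82
The minimum is 81.
One optimal route: HQ → M4 → Y4 → J6 → HQ (or its reverse).

Shortest round trip = 81 km.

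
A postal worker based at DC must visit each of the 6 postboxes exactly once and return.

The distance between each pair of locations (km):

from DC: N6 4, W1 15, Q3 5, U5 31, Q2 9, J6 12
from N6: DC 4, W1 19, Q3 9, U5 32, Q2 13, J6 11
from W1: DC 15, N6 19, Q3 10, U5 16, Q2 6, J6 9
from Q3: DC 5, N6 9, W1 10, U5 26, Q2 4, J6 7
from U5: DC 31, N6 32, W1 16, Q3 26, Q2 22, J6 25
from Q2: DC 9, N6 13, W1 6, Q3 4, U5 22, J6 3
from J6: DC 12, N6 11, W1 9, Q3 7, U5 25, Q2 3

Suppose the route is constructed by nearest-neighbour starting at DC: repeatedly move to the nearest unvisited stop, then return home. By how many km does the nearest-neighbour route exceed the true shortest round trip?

From DC: N6=4, Q3=5, Q2=9, J6=12, W1=15, U5=31 → choose N6 (4).
From N6: Q3=9, J6=11, Q2=13, W1=19, U5=32 → choose Q3 (9).
From Q3: Q2=4, J6=7, W1=10, U5=26 → choose Q2 (4).
From Q2: J6=3, W1=6, U5=22 → choose J6 (3).
From J6: W1=9, U5=25 → choose W1 (9).
From W1: U5=16 → choose U5 (16).
NN route DC → N6 → Q3 → Q2 → J6 → W1 → U5 → DC costs 76.
Optimal: DC → N6 → J6 → W1 → U5 → Q2 → Q3 → DC costs 71 (by enumerating all 360 distinct tours).
Excess = 76 − 71 = 5.

The nearest-neighbour route is 5 km longer than optimal.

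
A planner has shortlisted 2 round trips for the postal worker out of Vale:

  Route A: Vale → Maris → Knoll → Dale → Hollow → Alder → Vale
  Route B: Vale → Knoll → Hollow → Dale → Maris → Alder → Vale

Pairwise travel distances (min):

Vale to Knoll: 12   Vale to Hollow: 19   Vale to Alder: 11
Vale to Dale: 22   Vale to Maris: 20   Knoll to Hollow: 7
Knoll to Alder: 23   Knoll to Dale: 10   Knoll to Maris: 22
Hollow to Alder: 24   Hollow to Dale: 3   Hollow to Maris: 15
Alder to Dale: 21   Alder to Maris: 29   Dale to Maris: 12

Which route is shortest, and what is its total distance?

Shortest is Route B, total 74 min.

Route A: 20 + 22 + 10 + 3 + 24 + 11 = 90
Route B: 12 + 7 + 3 + 12 + 29 + 11 = 74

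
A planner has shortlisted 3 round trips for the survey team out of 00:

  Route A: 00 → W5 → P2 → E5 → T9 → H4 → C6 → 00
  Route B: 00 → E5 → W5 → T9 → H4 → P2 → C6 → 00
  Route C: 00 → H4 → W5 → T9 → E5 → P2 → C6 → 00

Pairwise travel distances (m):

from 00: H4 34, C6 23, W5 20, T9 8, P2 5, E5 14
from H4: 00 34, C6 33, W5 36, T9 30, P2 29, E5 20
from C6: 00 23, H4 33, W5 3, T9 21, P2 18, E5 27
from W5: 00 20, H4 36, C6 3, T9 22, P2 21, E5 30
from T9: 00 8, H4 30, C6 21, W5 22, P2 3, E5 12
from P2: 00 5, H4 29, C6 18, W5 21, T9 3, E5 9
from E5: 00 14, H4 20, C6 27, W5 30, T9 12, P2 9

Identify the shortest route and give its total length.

148 m — Route A is the shortest.

Route A: 20 + 21 + 9 + 12 + 30 + 33 + 23 = 148
Route B: 14 + 30 + 22 + 30 + 29 + 18 + 23 = 166
Route C: 34 + 36 + 22 + 12 + 9 + 18 + 23 = 154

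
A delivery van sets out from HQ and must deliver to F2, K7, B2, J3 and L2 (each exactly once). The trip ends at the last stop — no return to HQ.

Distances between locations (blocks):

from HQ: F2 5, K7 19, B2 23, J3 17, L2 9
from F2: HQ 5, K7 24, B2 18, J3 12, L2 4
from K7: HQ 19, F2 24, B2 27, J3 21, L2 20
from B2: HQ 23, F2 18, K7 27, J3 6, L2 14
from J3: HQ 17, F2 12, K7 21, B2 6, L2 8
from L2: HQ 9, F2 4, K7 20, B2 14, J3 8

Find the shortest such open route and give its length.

Shortest open route: 50 blocks.

There are 5! = 120 possible orderings.
HQ - F2 - K7 - B2 - J3 - L2: 5+24+27+6+8 = 70
HQ - F2 - K7 - B2 - L2 - J3: 5+24+27+14+8 = 78
HQ - F2 - K7 - J3 - B2 - L2: 5+24+21+6+14 = 70
HQ - F2 - K7 - J3 - L2 - B2: 5+24+21+8+14 = 72
HQ - F2 - K7 - L2 - B2 - J3: 5+24+20+14+6 = 69
HQ - F2 - K7 - L2 - J3 - B2: 5+24+20+8+6 = 63
HQ - F2 - B2 - K7 - J3 - L2: 5+18+27+21+8 = 79
HQ - F2 - B2 - K7 - L2 - J3: 5+18+27+20+8 = 78
HQ - F2 - B2 - J3 - K7 - L2: 5+18+6+21+20 = 70
HQ - F2 - B2 - J3 - L2 - K7: 5+18+6+8+20 = 57
HQ - F2 - B2 - L2 - K7 - J3: 5+18+14+20+21 = 78
HQ - F2 - B2 - L2 - J3 - K7: 5+18+14+8+21 = 66
HQ - F2 - J3 - K7 - B2 - L2: 5+12+21+27+14 = 79
HQ - F2 - J3 - K7 - L2 - B2: 5+12+21+20+14 = 72
… (106 more)
HQ - F2 - L2 - B2 - J3 - K7: 5+4+14+6+21 = 50  ← best
The minimum is 50.
One shortest path: HQ → F2 → L2 → B2 → J3 → K7.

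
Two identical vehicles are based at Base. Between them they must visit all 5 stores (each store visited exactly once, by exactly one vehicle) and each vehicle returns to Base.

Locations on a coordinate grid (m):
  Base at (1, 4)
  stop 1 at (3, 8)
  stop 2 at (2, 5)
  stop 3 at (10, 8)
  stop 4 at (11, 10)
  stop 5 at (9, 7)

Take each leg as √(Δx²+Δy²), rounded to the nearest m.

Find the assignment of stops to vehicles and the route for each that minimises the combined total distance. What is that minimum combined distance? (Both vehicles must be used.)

Check every non-empty split of the stops between the two vehicles; for each half take its own optimal tour:
  {stop 1} + {stop 2, stop 3, stop 4, stop 5}: 8 + 23 = 31
  {stop 2} + {stop 1, stop 3, stop 4, stop 5}: 2 + 24 = 26
  {stop 1, stop 2} + {stop 3, stop 4, stop 5}: 8 + 24 = 32
  {stop 3} + {stop 1, stop 2, stop 4, stop 5}: 20 + 24 = 44
  {stop 1, stop 3} + {stop 2, stop 4, stop 5}: 21 + 24 = 45
  {stop 2, stop 3} + {stop 1, stop 4, stop 5}: 20 + 25 = 45
  … (15 splits in total)
Best: vehicle 1 Base → stop 2 → Base = 2; vehicle 2 Base → stop 1 → stop 4 → stop 3 → stop 5 → Base = 24; combined 26.

Minimum combined distance: 26 m.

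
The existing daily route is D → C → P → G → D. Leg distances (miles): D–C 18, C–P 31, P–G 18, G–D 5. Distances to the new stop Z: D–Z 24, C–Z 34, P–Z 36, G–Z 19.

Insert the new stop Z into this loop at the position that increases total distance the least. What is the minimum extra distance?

Insertion cost between consecutive stops i–j is d(i,Z) + d(Z,j) − d(i,j):
  between D and C: 24 + 34 − 18 = 40
  between C and P: 34 + 36 − 31 = 39
  between P and G: 36 + 19 − 18 = 37
  between G and D: 19 + 24 − 5 = 38
Cheapest insertion is between P and G, adding 37.
New total = 72 + 37 = 109.

+37 miles — insert Z between P and G.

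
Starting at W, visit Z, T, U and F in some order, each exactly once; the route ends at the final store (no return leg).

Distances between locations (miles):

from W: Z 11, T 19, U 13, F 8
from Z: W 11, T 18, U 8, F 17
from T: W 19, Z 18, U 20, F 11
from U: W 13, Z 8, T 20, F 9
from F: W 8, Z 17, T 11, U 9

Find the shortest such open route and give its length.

There are 4! = 24 possible orderings.
W → Z → T → U → F: 11+18+20+9 = 58
W → Z → T → F → U: 11+18+11+9 = 49
W → Z → U → T → F: 11+8+20+11 = 50
W → Z → U → F → T: 11+8+9+11 = 39
W → Z → F → T → U: 11+17+11+20 = 59
W → Z → F → U → T: 11+17+9+20 = 57
W → T → Z → U → F: 19+18+8+9 = 54
W → T → Z → F → U: 19+18+17+9 = 63
W → T → U → Z → F: 19+20+8+17 = 64
W → T → U → F → Z: 19+20+9+17 = 65
W → T → F → Z → U: 19+11+17+8 = 55
W → T → F → U → Z: 19+11+9+8 = 47
W → U → Z → T → F: 13+8+18+11 = 50
W → U → Z → F → T: 13+8+17+11 = 49
… (10 more)
The minimum is 39.
One shortest path: W → Z → U → F → T.

Minimum one-way distance = 39 miles.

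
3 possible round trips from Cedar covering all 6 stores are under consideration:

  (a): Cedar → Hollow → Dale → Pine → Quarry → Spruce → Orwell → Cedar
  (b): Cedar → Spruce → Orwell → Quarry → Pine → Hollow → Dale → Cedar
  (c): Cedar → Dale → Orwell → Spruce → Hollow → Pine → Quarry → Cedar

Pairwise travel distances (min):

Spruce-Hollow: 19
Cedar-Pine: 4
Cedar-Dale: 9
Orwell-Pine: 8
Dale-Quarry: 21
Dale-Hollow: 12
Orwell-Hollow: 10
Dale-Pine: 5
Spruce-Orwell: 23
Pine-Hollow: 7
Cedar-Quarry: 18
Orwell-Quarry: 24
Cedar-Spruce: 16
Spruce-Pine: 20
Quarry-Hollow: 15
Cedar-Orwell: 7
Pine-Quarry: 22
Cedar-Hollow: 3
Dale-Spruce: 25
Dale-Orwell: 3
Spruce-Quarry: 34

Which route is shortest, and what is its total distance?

101 min — (c) is the shortest.

(a): 3 + 12 + 5 + 22 + 34 + 23 + 7 = 106
(b): 16 + 23 + 24 + 22 + 7 + 12 + 9 = 113
(c): 9 + 3 + 23 + 19 + 7 + 22 + 18 = 101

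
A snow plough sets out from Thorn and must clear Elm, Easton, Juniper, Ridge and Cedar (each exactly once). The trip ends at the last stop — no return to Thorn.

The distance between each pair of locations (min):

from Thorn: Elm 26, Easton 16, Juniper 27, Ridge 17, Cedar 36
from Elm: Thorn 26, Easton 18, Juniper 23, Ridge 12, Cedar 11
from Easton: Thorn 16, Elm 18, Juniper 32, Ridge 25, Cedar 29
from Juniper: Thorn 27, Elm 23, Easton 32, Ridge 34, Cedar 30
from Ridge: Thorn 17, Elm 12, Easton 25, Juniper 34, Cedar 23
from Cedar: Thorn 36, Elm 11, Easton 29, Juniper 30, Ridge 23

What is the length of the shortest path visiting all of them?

There are 5! = 120 possible orderings.
Thorn→Elm→Easton→Juniper→Ridge→Cedar: 26+18+32+34+23 = 133
Thorn→Elm→Easton→Juniper→Cedar→Ridge: 26+18+32+30+23 = 129
Thorn→Elm→Easton→Ridge→Juniper→Cedar: 26+18+25+34+30 = 133
Thorn→Elm→Easton→Ridge→Cedar→Juniper: 26+18+25+23+30 = 122
Thorn→Elm→Easton→Cedar→Juniper→Ridge: 26+18+29+30+34 = 137
Thorn→Elm→Easton→Cedar→Ridge→Juniper: 26+18+29+23+34 = 130
Thorn→Elm→Juniper→Easton→Ridge→Cedar: 26+23+32+25+23 = 129
Thorn→Elm→Juniper→Easton→Cedar→Ridge: 26+23+32+29+23 = 133
Thorn→Elm→Juniper→Ridge→Easton→Cedar: 26+23+34+25+29 = 137
Thorn→Elm→Juniper→Ridge→Cedar→Easton: 26+23+34+23+29 = 135
Thorn→Elm→Juniper→Cedar→Easton→Ridge: 26+23+30+29+25 = 133
Thorn→Elm→Juniper→Cedar→Ridge→Easton: 26+23+30+23+25 = 127
Thorn→Elm→Ridge→Easton→Juniper→Cedar: 26+12+25+32+30 = 125
Thorn→Elm→Ridge→Easton→Cedar→Juniper: 26+12+25+29+30 = 122
… (106 more)
Thorn→Easton→Ridge→Elm→Cedar→Juniper: 16+25+12+11+30 = 94  ← best
The minimum is 94.
One shortest path: Thorn → Easton → Ridge → Elm → Cedar → Juniper.

Minimum one-way distance = 94 min.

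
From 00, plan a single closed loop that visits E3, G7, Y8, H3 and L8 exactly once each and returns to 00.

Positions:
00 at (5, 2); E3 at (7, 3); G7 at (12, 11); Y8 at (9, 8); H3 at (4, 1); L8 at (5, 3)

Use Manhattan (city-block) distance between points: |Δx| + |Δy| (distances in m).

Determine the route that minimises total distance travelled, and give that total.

00 - E3 - G7 - Y8 - H3 - L8 - 00: 3+13+6+12+3+1 = 38
00 - E3 - G7 - Y8 - L8 - H3 - 00: 3+13+6+9+3+2 = 36
00 - E3 - G7 - H3 - Y8 - L8 - 00: 3+13+18+12+9+1 = 56
00 - E3 - G7 - H3 - L8 - Y8 - 00: 3+13+18+3+9+10 = 56
00 - E3 - G7 - L8 - Y8 - H3 - 00: 3+13+15+9+12+2 = 54
00 - E3 - G7 - L8 - H3 - Y8 - 00: 3+13+15+3+12+10 = 56
00 - E3 - Y8 - G7 - H3 - L8 - 00: 3+7+6+18+3+1 = 38
00 - E3 - Y8 - G7 - L8 - H3 - 00: 3+7+6+15+3+2 = 36
00 - E3 - Y8 - H3 - G7 - L8 - 00: 3+7+12+18+15+1 = 56
00 - E3 - Y8 - H3 - L8 - G7 - 00: 3+7+12+3+15+16 = 56
00 - E3 - Y8 - L8 - G7 - H3 - 00: 3+7+9+15+18+2 = 54
00 - E3 - Y8 - L8 - H3 - G7 - 00: 3+7+9+3+18+16 = 56
00 - E3 - H3 - G7 - Y8 - L8 - 00: 3+5+18+6+9+1 = 42
00 - E3 - H3 - G7 - L8 - Y8 - 00: 3+5+18+15+9+10 = 60
… (46 more)
The minimum is 36.
One optimal route: 00 → E3 → G7 → Y8 → L8 → H3 → 00 (or its reverse).

Shortest round trip = 36 m.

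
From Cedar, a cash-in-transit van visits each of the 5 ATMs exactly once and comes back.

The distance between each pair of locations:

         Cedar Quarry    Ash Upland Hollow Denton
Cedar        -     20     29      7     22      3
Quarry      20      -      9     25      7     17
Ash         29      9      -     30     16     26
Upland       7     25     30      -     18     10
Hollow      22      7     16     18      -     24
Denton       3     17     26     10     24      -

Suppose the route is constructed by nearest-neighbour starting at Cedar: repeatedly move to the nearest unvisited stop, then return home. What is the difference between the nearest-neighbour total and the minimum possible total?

6 longer than the optimal tour.

From Cedar: Denton=3, Upland=7, Quarry=20, Hollow=22, Ash=29 → choose Denton (3).
From Denton: Upland=10, Quarry=17, Hollow=24, Ash=26 → choose Upland (10).
From Upland: Hollow=18, Quarry=25, Ash=30 → choose Hollow (18).
From Hollow: Quarry=7, Ash=16 → choose Quarry (7).
From Quarry: Ash=9 → choose Ash (9).
NN route Cedar → Denton → Upland → Hollow → Quarry → Ash → Cedar costs 76.
Optimal: Cedar → Upland → Hollow → Quarry → Ash → Denton → Cedar costs 70 (by enumerating all 60 distinct tours).
Excess = 76 − 70 = 6.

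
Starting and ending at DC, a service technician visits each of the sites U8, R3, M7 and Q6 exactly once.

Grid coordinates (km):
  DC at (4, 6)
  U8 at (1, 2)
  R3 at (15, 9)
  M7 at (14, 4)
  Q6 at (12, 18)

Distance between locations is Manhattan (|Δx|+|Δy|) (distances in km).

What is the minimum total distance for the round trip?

Shortest round trip = 60 km.

DC-U8-R3-M7-Q6-DC: 7+21+6+16+20 = 70
DC-U8-R3-Q6-M7-DC: 7+21+12+16+12 = 68
DC-U8-M7-R3-Q6-DC: 7+15+6+12+20 = 60
DC-U8-M7-Q6-R3-DC: 7+15+16+12+14 = 64
DC-U8-Q6-R3-M7-DC: 7+27+12+6+12 = 64
DC-U8-Q6-M7-R3-DC: 7+27+16+6+14 = 70
DC-R3-U8-M7-Q6-DC: 14+21+15+16+20 = 86
DC-R3-U8-Q6-M7-DC: 14+21+27+16+12 = 90
DC-R3-M7-U8-Q6-DC: 14+6+15+27+20 = 82
DC-R3-Q6-U8-M7-DC: 14+12+27+15+12 = 80
DC-M7-U8-R3-Q6-DC: 12+15+21+12+20 = 80
DC-M7-R3-U8-Q6-DC: 12+6+21+27+20 = 86
The minimum is 60.
One optimal route: DC → U8 → M7 → R3 → Q6 → DC (or its reverse).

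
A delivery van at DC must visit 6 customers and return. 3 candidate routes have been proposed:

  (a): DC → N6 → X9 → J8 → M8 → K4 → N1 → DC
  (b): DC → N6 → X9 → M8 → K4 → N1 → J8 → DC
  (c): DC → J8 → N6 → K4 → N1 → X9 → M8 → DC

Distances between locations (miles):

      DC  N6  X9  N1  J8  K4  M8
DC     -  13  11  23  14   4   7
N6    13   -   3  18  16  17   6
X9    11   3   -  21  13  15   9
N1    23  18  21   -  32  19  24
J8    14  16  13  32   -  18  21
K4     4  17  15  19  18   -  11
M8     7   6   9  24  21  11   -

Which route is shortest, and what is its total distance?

101 miles — (b) is the shortest.

(a): 13 + 3 + 13 + 21 + 11 + 19 + 23 = 103
(b): 13 + 3 + 9 + 11 + 19 + 32 + 14 = 101
(c): 14 + 16 + 17 + 19 + 21 + 9 + 7 = 103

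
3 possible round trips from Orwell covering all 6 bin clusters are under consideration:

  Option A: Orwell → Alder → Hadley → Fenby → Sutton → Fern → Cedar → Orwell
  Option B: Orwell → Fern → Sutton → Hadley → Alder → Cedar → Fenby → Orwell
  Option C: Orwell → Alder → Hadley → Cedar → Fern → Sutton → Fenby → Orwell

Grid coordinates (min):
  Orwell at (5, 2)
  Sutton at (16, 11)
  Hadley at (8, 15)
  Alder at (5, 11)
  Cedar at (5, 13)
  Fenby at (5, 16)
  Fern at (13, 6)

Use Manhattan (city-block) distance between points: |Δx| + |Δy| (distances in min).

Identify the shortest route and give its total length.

58 min — Option B is the shortest.

Option A: 9 + 7 + 4 + 16 + 8 + 15 + 11 = 70
Option B: 12 + 8 + 12 + 7 + 2 + 3 + 14 = 58
Option C: 9 + 7 + 5 + 15 + 8 + 16 + 14 = 74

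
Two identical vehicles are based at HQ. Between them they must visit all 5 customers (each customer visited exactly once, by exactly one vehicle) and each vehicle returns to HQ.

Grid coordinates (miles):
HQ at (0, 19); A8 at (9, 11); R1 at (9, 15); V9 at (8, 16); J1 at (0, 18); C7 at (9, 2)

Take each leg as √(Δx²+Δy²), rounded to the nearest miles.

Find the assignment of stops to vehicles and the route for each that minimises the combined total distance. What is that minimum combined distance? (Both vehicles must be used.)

There are 2^4 − 1 = 15 ways to divide the 5 stops into two non-empty groups. For each, the best each vehicle can do is its own shortest tour through its group:
  {A8} + {R1, V9, J1, C7}: 24 + 42 = 66
  {R1} + {A8, V9, J1, C7}: 20 + 42 = 62
  {A8, R1} + {V9, J1, C7}: 26 + 42 = 68
  {V9} + {A8, R1, J1, C7}: 18 + 42 = 60
  {A8, V9} + {R1, J1, C7}: 26 + 42 = 68
  {R1, V9} + {A8, J1, C7}: 20 + 40 = 60
  … (15 splits in total)
  {J1} + {A8, R1, V9, C7}: 2 + 42 = 44  ← best
Best: vehicle 1 HQ → J1 → HQ = 2; vehicle 2 HQ → V9 → R1 → A8 → C7 → HQ = 42; combined 44.

44 miles — the smallest possible combined total.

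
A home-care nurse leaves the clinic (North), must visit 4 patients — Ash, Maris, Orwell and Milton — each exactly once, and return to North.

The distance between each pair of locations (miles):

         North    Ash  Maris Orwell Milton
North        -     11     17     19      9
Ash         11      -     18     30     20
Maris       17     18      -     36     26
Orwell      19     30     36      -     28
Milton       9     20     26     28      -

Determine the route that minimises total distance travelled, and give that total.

Shortest round trip = 102 miles.

North → Ash → Maris → Orwell → Milton → North: 11+18+36+28+9 = 102
North → Ash → Maris → Milton → Orwell → North: 11+18+26+28+19 = 102
North → Ash → Orwell → Maris → Milton → North: 11+30+36+26+9 = 112
North → Ash → Orwell → Milton → Maris → North: 11+30+28+26+17 = 112
North → Ash → Milton → Maris → Orwell → North: 11+20+26+36+19 = 112
North → Ash → Milton → Orwell → Maris → North: 11+20+28+36+17 = 112
North → Maris → Ash → Orwell → Milton → North: 17+18+30+28+9 = 102
North → Maris → Ash → Milton → Orwell → North: 17+18+20+28+19 = 102
North → Maris → Orwell → Ash → Milton → North: 17+36+30+20+9 = 112
North → Maris → Milton → Ash → Orwell → North: 17+26+20+30+19 = 112
North → Orwell → Ash → Maris → Milton → North: 19+30+18+26+9 = 102
North → Orwell → Maris → Ash → Milton → North: 19+36+18+20+9 = 102
The minimum is 102.
One optimal route: North → Ash → Maris → Orwell → Milton → North (or its reverse).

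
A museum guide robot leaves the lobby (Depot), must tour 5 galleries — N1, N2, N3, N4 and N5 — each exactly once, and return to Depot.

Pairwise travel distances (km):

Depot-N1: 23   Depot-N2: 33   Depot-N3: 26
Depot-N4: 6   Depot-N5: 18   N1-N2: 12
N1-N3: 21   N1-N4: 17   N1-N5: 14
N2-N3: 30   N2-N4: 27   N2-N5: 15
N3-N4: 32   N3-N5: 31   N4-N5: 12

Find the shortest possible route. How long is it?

92 km — the shortest possible round trip.

There are 60 distinct closed tours to check (reversals are equivalent).
Depot→N1→N2→N3→N4→N5→Depot: 23+12+30+32+12+18 = 127
Depot→N1→N2→N3→N5→N4→Depot: 23+12+30+31+12+6 = 114
Depot→N1→N2→N4→N3→N5→Depot: 23+12+27+32+31+18 = 143
Depot→N1→N2→N4→N5→N3→Depot: 23+12+27+12+31+26 = 131
Depot→N1→N2→N5→N3→N4→Depot: 23+12+15+31+32+6 = 119
Depot→N1→N2→N5→N4→N3→Depot: 23+12+15+12+32+26 = 120
Depot→N1→N3→N2→N4→N5→Depot: 23+21+30+27+12+18 = 131
Depot→N1→N3→N2→N5→N4→Depot: 23+21+30+15+12+6 = 107
Depot→N1→N3→N4→N2→N5→Depot: 23+21+32+27+15+18 = 136
Depot→N1→N3→N4→N5→N2→Depot: 23+21+32+12+15+33 = 136
Depot→N1→N3→N5→N2→N4→Depot: 23+21+31+15+27+6 = 123
Depot→N1→N3→N5→N4→N2→Depot: 23+21+31+12+27+33 = 147
Depot→N1→N4→N2→N3→N5→Depot: 23+17+27+30+31+18 = 146
Depot→N1→N4→N2→N5→N3→Depot: 23+17+27+15+31+26 = 139
… (46 more)
Depot→N3→N1→N2→N5→N4→Depot: 26+21+12+15+12+6 = 92  ← best
The minimum is 92.
One optimal route: Depot → N3 → N1 → N2 → N5 → N4 → Depot (or its reverse).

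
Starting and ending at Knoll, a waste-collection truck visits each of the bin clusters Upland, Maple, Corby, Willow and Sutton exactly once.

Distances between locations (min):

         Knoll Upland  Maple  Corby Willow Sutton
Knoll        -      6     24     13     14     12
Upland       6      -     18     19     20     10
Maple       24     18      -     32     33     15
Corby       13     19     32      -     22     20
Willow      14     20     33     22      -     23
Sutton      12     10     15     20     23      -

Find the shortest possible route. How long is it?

95 min — the shortest possible round trip.

With 5 stops there are 5!/2 = 60 distinct round trips (a route and its reverse cost the same).
Knoll-Upland-Maple-Corby-Willow-Sutton-Knoll: 6+18+32+22+23+12 = 113
Knoll-Upland-Maple-Corby-Sutton-Willow-Knoll: 6+18+32+20+23+14 = 113
Knoll-Upland-Maple-Willow-Corby-Sutton-Knoll: 6+18+33+22+20+12 = 111
Knoll-Upland-Maple-Willow-Sutton-Corby-Knoll: 6+18+33+23+20+13 = 113
Knoll-Upland-Maple-Sutton-Corby-Willow-Knoll: 6+18+15+20+22+14 = 95
Knoll-Upland-Maple-Sutton-Willow-Corby-Knoll: 6+18+15+23+22+13 = 97
Knoll-Upland-Corby-Maple-Willow-Sutton-Knoll: 6+19+32+33+23+12 = 125
Knoll-Upland-Corby-Maple-Sutton-Willow-Knoll: 6+19+32+15+23+14 = 109
Knoll-Upland-Corby-Willow-Maple-Sutton-Knoll: 6+19+22+33+15+12 = 107
Knoll-Upland-Corby-Willow-Sutton-Maple-Knoll: 6+19+22+23+15+24 = 109
Knoll-Upland-Corby-Sutton-Maple-Willow-Knoll: 6+19+20+15+33+14 = 107
Knoll-Upland-Corby-Sutton-Willow-Maple-Knoll: 6+19+20+23+33+24 = 125
Knoll-Upland-Willow-Maple-Corby-Sutton-Knoll: 6+20+33+32+20+12 = 123
Knoll-Upland-Willow-Maple-Sutton-Corby-Knoll: 6+20+33+15+20+13 = 107
… (46 more)
The minimum is 95.
One optimal route: Knoll → Upland → Maple → Sutton → Corby → Willow → Knoll (or its reverse).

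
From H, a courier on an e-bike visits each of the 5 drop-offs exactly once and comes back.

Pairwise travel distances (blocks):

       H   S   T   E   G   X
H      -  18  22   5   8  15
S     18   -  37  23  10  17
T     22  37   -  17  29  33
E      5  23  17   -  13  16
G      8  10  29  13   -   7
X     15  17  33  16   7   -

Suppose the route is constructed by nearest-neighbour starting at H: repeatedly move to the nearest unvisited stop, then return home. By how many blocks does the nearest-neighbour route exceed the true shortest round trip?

The nearest-neighbour route is 11 blocks longer than optimal.

From H: E=5, G=8, X=15, S=18, T=22 → choose E (5).
From E: G=13, X=16, T=17, S=23 → choose G (13).
From G: X=7, S=10, T=29 → choose X (7).
From X: S=17, T=33 → choose S (17).
From S: T=37 → choose T (37).
NN route H → E → G → X → S → T → H costs 101.
Optimal: H → S → G → X → T → E → H costs 90 (by enumerating all 60 distinct tours).
Excess = 101 − 90 = 11.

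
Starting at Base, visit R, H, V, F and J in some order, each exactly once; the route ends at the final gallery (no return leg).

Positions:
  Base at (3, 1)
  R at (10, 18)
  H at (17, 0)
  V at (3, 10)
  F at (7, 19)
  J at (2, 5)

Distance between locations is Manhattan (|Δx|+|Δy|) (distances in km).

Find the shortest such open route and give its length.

Shortest open route: 53 km.

There are 5! = 120 possible orderings.
Base - R - H - V - F - J: 24+25+24+13+19 = 105
Base - R - H - V - J - F: 24+25+24+6+19 = 98
Base - R - H - F - V - J: 24+25+29+13+6 = 97
Base - R - H - F - J - V: 24+25+29+19+6 = 103
Base - R - H - J - V - F: 24+25+20+6+13 = 88
Base - R - H - J - F - V: 24+25+20+19+13 = 101
Base - R - V - H - F - J: 24+15+24+29+19 = 111
Base - R - V - H - J - F: 24+15+24+20+19 = 102
Base - R - V - F - H - J: 24+15+13+29+20 = 101
Base - R - V - F - J - H: 24+15+13+19+20 = 91
Base - R - V - J - H - F: 24+15+6+20+29 = 94
Base - R - V - J - F - H: 24+15+6+19+29 = 93
Base - R - F - H - V - J: 24+4+29+24+6 = 87
Base - R - F - H - J - V: 24+4+29+20+6 = 83
… (106 more)
Base - J - V - F - R - H: 5+6+13+4+25 = 53  ← best
The minimum is 53.
One shortest path: Base → J → V → F → R → H.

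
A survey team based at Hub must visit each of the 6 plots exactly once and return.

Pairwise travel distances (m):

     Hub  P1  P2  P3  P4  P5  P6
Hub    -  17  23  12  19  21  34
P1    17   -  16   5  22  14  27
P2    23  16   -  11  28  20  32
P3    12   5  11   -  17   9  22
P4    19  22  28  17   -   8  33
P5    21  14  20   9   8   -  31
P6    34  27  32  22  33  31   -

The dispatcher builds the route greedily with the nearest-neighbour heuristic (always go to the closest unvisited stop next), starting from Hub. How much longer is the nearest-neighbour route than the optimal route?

The nearest-neighbour route is 10 m longer than optimal.

Hub: P3=12, P1=17, P4=19, P5=21, P2=23, P6=34 ⇒ P3
P3: P1=5, P5=9, P2=11, P4=17, P6=22 ⇒ P1
P1: P5=14, P2=16, P4=22, P6=27 ⇒ P5
P5: P4=8, P2=20, P6=31 ⇒ P4
P4: P2=28, P6=33 ⇒ P2
P2: P6=32 ⇒ P6
NN route Hub → P3 → P1 → P5 → P4 → P2 → P6 → Hub costs 133.
Optimal: Hub → P1 → P2 → P6 → P3 → P5 → P4 → Hub costs 123 (by enumerating all 360 distinct tours).
Excess = 133 − 123 = 10.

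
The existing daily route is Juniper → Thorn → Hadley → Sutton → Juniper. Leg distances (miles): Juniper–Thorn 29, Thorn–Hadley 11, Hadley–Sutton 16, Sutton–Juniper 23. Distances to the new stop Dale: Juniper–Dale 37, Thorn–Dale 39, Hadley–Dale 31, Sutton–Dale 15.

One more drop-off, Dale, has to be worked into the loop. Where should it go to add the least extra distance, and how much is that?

Insertion cost between consecutive stops i–j is d(i,Dale) + d(Dale,j) − d(i,j):
  between Juniper and Thorn: 37 + 39 − 29 = 47
  between Thorn and Hadley: 39 + 31 − 11 = 59
  between Hadley and Sutton: 31 + 15 − 16 = 30
  between Sutton and Juniper: 15 + 37 − 23 = 29
Cheapest insertion is between Sutton and Juniper, adding 29.
New total = 79 + 29 = 108.

Minimum extra distance: 29 miles, inserting Dale between Sutton and Juniper.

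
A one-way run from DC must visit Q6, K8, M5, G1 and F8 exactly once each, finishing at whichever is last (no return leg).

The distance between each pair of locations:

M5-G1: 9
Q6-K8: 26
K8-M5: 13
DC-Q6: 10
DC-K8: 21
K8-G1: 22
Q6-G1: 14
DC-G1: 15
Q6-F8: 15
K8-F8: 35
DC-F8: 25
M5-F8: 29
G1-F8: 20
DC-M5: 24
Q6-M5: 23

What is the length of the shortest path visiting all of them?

There are 5! = 120 possible orderings.
DC - Q6 - K8 - M5 - G1 - F8: 10+26+13+9+20 = 78
DC - Q6 - K8 - M5 - F8 - G1: 10+26+13+29+20 = 98
DC - Q6 - K8 - G1 - M5 - F8: 10+26+22+9+29 = 96
DC - Q6 - K8 - G1 - F8 - M5: 10+26+22+20+29 = 107
DC - Q6 - K8 - F8 - M5 - G1: 10+26+35+29+9 = 109
DC - Q6 - K8 - F8 - G1 - M5: 10+26+35+20+9 = 100
DC - Q6 - M5 - K8 - G1 - F8: 10+23+13+22+20 = 88
DC - Q6 - M5 - K8 - F8 - G1: 10+23+13+35+20 = 101
DC - Q6 - M5 - G1 - K8 - F8: 10+23+9+22+35 = 99
DC - Q6 - M5 - G1 - F8 - K8: 10+23+9+20+35 = 97
DC - Q6 - M5 - F8 - K8 - G1: 10+23+29+35+22 = 119
DC - Q6 - M5 - F8 - G1 - K8: 10+23+29+20+22 = 104
DC - Q6 - G1 - K8 - M5 - F8: 10+14+22+13+29 = 88
DC - Q6 - G1 - K8 - F8 - M5: 10+14+22+35+29 = 110
… (106 more)
DC - Q6 - F8 - G1 - M5 - K8: 10+15+20+9+13 = 67  ← best
The minimum is 67.
One shortest path: DC → Q6 → F8 → G1 → M5 → K8.

Minimum one-way distance = 67.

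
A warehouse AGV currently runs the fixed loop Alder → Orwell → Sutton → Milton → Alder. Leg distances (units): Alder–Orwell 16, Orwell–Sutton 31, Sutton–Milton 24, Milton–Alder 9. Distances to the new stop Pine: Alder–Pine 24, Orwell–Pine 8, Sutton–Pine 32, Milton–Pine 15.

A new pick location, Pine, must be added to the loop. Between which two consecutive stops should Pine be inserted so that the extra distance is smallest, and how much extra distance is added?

Insertion cost between consecutive stops i–j is d(i,Pine) + d(Pine,j) − d(i,j):
  between Alder and Orwell: 24 + 8 − 16 = 16
  between Orwell and Sutton: 8 + 32 − 31 = 9
  between Sutton and Milton: 32 + 15 − 24 = 23
  between Milton and Alder: 15 + 24 − 9 = 30
Cheapest insertion is between Orwell and Sutton, adding 9.
New total = 80 + 9 = 89.

+9 — insert Pine between Orwell and Sutton.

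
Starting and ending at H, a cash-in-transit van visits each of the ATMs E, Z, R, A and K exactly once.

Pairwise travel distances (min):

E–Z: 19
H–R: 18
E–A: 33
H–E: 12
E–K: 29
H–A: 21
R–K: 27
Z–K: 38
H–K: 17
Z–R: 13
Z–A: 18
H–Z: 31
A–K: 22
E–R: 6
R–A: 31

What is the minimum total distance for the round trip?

88 min — the shortest possible round trip.

With 5 stops there are 5!/2 = 60 distinct round trips (a route and its reverse cost the same).
H - E - Z - R - A - K - H: 12+19+13+31+22+17 = 114
H - E - Z - R - K - A - H: 12+19+13+27+22+21 = 114
H - E - Z - A - R - K - H: 12+19+18+31+27+17 = 124
H - E - Z - A - K - R - H: 12+19+18+22+27+18 = 116
H - E - Z - K - R - A - H: 12+19+38+27+31+21 = 148
H - E - Z - K - A - R - H: 12+19+38+22+31+18 = 140
H - E - R - Z - A - K - H: 12+6+13+18+22+17 = 88
H - E - R - Z - K - A - H: 12+6+13+38+22+21 = 112
H - E - R - A - Z - K - H: 12+6+31+18+38+17 = 122
H - E - R - A - K - Z - H: 12+6+31+22+38+31 = 140
H - E - R - K - Z - A - H: 12+6+27+38+18+21 = 122
H - E - R - K - A - Z - H: 12+6+27+22+18+31 = 116
H - E - A - Z - R - K - H: 12+33+18+13+27+17 = 120
H - E - A - Z - K - R - H: 12+33+18+38+27+18 = 146
… (46 more)
The minimum is 88.
One optimal route: H → E → R → Z → A → K → H (or its reverse).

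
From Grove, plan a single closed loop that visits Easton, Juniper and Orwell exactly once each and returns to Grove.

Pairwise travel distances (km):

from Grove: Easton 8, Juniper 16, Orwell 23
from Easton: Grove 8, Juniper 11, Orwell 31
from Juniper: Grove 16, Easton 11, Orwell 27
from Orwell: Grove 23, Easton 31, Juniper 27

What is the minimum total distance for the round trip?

Minimum total distance: 69 km.

With 3 stops there are 3!/2 = 3 distinct round trips (a route and its reverse cost the same).
Grove - Easton - Juniper - Orwell - Grove: 8+11+27+23 = 69
Grove - Easton - Orwell - Juniper - Grove: 8+31+27+16 = 82
Grove - Juniper - Easton - Orwell - Grove: 16+11+31+23 = 81
The minimum is 69.
One optimal route: Grove → Easton → Juniper → Orwell → Grove (or its reverse).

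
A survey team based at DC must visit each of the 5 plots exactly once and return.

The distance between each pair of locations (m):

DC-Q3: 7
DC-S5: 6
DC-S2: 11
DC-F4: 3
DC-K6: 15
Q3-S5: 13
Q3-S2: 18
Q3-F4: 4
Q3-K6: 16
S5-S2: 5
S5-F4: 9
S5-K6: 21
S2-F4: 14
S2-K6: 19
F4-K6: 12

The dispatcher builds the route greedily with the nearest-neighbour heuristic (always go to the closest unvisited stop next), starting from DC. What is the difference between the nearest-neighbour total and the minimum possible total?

DC: F4=3, S5=6, Q3=7, S2=11, K6=15 ⇒ F4
F4: Q3=4, S5=9, K6=12, S2=14 ⇒ Q3
Q3: S5=13, K6=16, S2=18 ⇒ S5
S5: S2=5, K6=21 ⇒ S2
S2: K6=19 ⇒ K6
NN route DC → F4 → Q3 → S5 → S2 → K6 → DC costs 59.
Optimal: DC → Q3 → F4 → K6 → S2 → S5 → DC costs 53 (by enumerating all 60 distinct tours).
Excess = 59 − 53 = 6.

6 m longer than the optimal tour.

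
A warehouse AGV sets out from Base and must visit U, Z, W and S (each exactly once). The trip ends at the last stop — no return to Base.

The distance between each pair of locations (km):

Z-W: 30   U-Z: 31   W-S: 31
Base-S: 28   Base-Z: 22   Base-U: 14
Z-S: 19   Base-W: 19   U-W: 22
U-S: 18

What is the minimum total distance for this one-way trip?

There are 4! = 24 possible orderings.
Base - U - Z - W - S: 14+31+30+31 = 106
Base - U - Z - S - W: 14+31+19+31 = 95
Base - U - W - Z - S: 14+22+30+19 = 85
Base - U - W - S - Z: 14+22+31+19 = 86
Base - U - S - Z - W: 14+18+19+30 = 81
Base - U - S - W - Z: 14+18+31+30 = 93
Base - Z - U - W - S: 22+31+22+31 = 106
Base - Z - U - S - W: 22+31+18+31 = 102
Base - Z - W - U - S: 22+30+22+18 = 92
Base - Z - W - S - U: 22+30+31+18 = 101
Base - Z - S - U - W: 22+19+18+22 = 81
Base - Z - S - W - U: 22+19+31+22 = 94
Base - W - U - Z - S: 19+22+31+19 = 91
Base - W - U - S - Z: 19+22+18+19 = 78
… (10 more)
The minimum is 78.
One shortest path: Base → W → U → S → Z.

Minimum one-way distance = 78 km.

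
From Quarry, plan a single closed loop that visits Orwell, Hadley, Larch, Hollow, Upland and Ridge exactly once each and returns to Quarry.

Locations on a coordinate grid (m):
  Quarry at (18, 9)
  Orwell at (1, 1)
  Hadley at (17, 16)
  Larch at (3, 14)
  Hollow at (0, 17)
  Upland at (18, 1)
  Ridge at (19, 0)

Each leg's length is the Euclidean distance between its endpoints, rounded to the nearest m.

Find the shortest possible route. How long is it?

68 m — the shortest possible round trip.

With 6 stops there are 6!/2 = 360 distinct round trips (a route and its reverse cost the same).
Quarry-Orwell-Hadley-Larch-Hollow-Upland-Ridge-Quarry: 19+22+14+4+24+1+9 = 93
Quarry-Orwell-Hadley-Larch-Hollow-Ridge-Upland-Quarry: 19+22+14+4+25+1+8 = 93
Quarry-Orwell-Hadley-Larch-Upland-Hollow-Ridge-Quarry: 19+22+14+20+24+25+9 = 133
Quarry-Orwell-Hadley-Larch-Upland-Ridge-Hollow-Quarry: 19+22+14+20+1+25+20 = 121
Quarry-Orwell-Hadley-Larch-Ridge-Hollow-Upland-Quarry: 19+22+14+21+25+24+8 = 133
Quarry-Orwell-Hadley-Larch-Ridge-Upland-Hollow-Quarry: 19+22+14+21+1+24+20 = 121
Quarry-Orwell-Hadley-Hollow-Larch-Upland-Ridge-Quarry: 19+22+17+4+20+1+9 = 92
Quarry-Orwell-Hadley-Hollow-Larch-Ridge-Upland-Quarry: 19+22+17+4+21+1+8 = 92
… (352 more)
Quarry-Hadley-Larch-Hollow-Orwell-Upland-Ridge-Quarry: 7+14+4+16+17+1+9 = 68  ← best
The minimum is 68.
One optimal route: Quarry → Hadley → Larch → Hollow → Orwell → Upland → Ridge → Quarry (or its reverse).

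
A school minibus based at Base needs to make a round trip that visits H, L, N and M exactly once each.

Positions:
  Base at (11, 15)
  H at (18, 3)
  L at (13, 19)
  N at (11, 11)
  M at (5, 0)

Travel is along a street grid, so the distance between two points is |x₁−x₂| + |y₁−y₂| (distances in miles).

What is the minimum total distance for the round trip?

Shortest round trip = 64 miles.

With 4 stops there are 4!/2 = 12 distinct round trips (a route and its reverse cost the same).
Base→H→L→N→M→Base: 19+21+10+17+21 = 88
Base→H→L→M→N→Base: 19+21+27+17+4 = 88
Base→H→N→L→M→Base: 19+15+10+27+21 = 92
Base→H→N→M→L→Base: 19+15+17+27+6 = 84
Base→H→M→L→N→Base: 19+16+27+10+4 = 76
Base→H→M→N→L→Base: 19+16+17+10+6 = 68
Base→L→H→N→M→Base: 6+21+15+17+21 = 80
Base→L→H→M→N→Base: 6+21+16+17+4 = 64
Base→L→N→H→M→Base: 6+10+15+16+21 = 68
Base→L→M→H→N→Base: 6+27+16+15+4 = 68
Base→N→H→L→M→Base: 4+15+21+27+21 = 88
Base→N→L→H→M→Base: 4+10+21+16+21 = 72
The minimum is 64.
One optimal route: Base → L → H → M → N → Base (or its reverse).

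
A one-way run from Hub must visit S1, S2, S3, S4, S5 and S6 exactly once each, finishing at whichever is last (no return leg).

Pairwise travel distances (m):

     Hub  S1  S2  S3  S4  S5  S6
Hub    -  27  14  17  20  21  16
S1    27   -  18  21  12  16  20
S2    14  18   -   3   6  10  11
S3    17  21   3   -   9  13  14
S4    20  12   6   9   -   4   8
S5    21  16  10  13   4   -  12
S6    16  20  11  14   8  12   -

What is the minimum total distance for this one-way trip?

There are 6! = 720 possible orderings.
Hub - S1 - S2 - S3 - S4 - S5 - S6: 27+18+3+9+4+12 = 73
Hub - S1 - S2 - S3 - S4 - S6 - S5: 27+18+3+9+8+12 = 77
Hub - S1 - S2 - S3 - S5 - S4 - S6: 27+18+3+13+4+8 = 73
Hub - S1 - S2 - S3 - S5 - S6 - S4: 27+18+3+13+12+8 = 81
Hub - S1 - S2 - S3 - S6 - S4 - S5: 27+18+3+14+8+4 = 74
Hub - S1 - S2 - S3 - S6 - S5 - S4: 27+18+3+14+12+4 = 78
Hub - S1 - S2 - S4 - S3 - S5 - S6: 27+18+6+9+13+12 = 85
Hub - S1 - S2 - S4 - S3 - S6 - S5: 27+18+6+9+14+12 = 86
… (712 more)
Hub - S2 - S3 - S6 - S4 - S5 - S1: 14+3+14+8+4+16 = 59  ← best
The minimum is 59.
One shortest path: Hub → S2 → S3 → S6 → S4 → S5 → S1.

Shortest open route: 59 m.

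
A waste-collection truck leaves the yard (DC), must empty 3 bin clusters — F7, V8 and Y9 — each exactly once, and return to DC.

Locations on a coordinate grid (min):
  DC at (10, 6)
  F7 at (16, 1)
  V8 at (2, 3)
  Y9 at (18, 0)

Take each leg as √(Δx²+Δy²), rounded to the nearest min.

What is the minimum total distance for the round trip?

There are 3 distinct closed tours to check (reversals are equivalent).
DC → F7 → V8 → Y9 → DC: 8+14+16+10 = 48
DC → F7 → Y9 → V8 → DC: 8+2+16+9 = 35
DC → V8 → F7 → Y9 → DC: 9+14+2+10 = 35
The minimum is 35.
One optimal route: DC → F7 → Y9 → V8 → DC (or its reverse).

35 min — the shortest possible round trip.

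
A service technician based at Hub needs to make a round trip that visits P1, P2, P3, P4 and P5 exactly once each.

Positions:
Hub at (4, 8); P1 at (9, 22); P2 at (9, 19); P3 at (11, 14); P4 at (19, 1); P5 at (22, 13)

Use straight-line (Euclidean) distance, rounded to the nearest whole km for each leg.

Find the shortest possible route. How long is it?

Shortest round trip = 62 km.

Hub→P1→P2→P3→P4→P5→Hub: 15+3+5+15+12+19 = 69
Hub→P1→P2→P3→P5→P4→Hub: 15+3+5+11+12+17 = 63
Hub→P1→P2→P4→P3→P5→Hub: 15+3+21+15+11+19 = 84
Hub→P1→P2→P4→P5→P3→Hub: 15+3+21+12+11+9 = 71
Hub→P1→P2→P5→P3→P4→Hub: 15+3+14+11+15+17 = 75
Hub→P1→P2→P5→P4→P3→Hub: 15+3+14+12+15+9 = 68
Hub→P1→P3→P2→P4→P5→Hub: 15+8+5+21+12+19 = 80
Hub→P1→P3→P2→P5→P4→Hub: 15+8+5+14+12+17 = 71
Hub→P1→P3→P4→P2→P5→Hub: 15+8+15+21+14+19 = 92
Hub→P1→P3→P4→P5→P2→Hub: 15+8+15+12+14+12 = 76
Hub→P1→P3→P5→P2→P4→Hub: 15+8+11+14+21+17 = 86
Hub→P1→P3→P5→P4→P2→Hub: 15+8+11+12+21+12 = 79
Hub→P1→P4→P2→P3→P5→Hub: 15+23+21+5+11+19 = 94
Hub→P1→P4→P2→P5→P3→Hub: 15+23+21+14+11+9 = 93
… (46 more)
Hub→P3→P2→P1→P5→P4→Hub: 9+5+3+16+12+17 = 62  ← best
The minimum is 62.
One optimal route: Hub → P3 → P2 → P1 → P5 → P4 → Hub (or its reverse).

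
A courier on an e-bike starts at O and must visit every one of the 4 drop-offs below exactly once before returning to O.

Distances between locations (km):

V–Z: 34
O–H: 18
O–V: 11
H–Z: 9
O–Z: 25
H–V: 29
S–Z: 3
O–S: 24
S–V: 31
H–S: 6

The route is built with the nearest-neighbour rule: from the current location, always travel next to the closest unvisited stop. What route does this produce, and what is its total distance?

Total distance 74 km via the nearest-neighbour route O → V → H → S → Z → O.

O → [V:11 / H:18 / S:24 / Z:25] → V (11)
V → [H:29 / S:31 / Z:34] → H (29)
H → [S:6 / Z:9] → S (6)
S → [Z:3] → Z (3)
Return Z→O: 25.
Total = 11 + 29 + 6 + 3 + 25 = 74.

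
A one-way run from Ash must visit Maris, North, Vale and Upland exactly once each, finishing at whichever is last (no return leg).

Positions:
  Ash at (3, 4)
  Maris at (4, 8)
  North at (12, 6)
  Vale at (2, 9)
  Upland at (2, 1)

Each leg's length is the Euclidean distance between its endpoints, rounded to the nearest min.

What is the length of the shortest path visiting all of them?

There are 4! = 24 possible orderings.
Ash → Maris → North → Vale → Upland: 4+8+10+8 = 30
Ash → Maris → North → Upland → Vale: 4+8+11+8 = 31
Ash → Maris → Vale → North → Upland: 4+2+10+11 = 27
Ash → Maris → Vale → Upland → North: 4+2+8+11 = 25
Ash → Maris → Upland → North → Vale: 4+7+11+10 = 32
Ash → Maris → Upland → Vale → North: 4+7+8+10 = 29
Ash → North → Maris → Vale → Upland: 9+8+2+8 = 27
Ash → North → Maris → Upland → Vale: 9+8+7+8 = 32
Ash → North → Vale → Maris → Upland: 9+10+2+7 = 28
Ash → North → Vale → Upland → Maris: 9+10+8+7 = 34
Ash → North → Upland → Maris → Vale: 9+11+7+2 = 29
Ash → North → Upland → Vale → Maris: 9+11+8+2 = 30
Ash → Vale → Maris → North → Upland: 5+2+8+11 = 26
Ash → Vale → Maris → Upland → North: 5+2+7+11 = 25
… (10 more)
Ash → Upland → Vale → Maris → North: 3+8+2+8 = 21  ← best
The minimum is 21.
One shortest path: Ash → Upland → Vale → Maris → North.

Minimum one-way distance = 21 min.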